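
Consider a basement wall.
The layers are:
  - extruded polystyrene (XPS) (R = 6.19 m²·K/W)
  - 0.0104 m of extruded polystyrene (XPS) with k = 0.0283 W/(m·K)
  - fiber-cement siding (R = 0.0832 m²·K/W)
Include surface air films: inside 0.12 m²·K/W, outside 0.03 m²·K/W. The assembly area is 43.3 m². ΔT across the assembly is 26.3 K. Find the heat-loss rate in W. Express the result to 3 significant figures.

0.0104/0.0283 = 0.3675
R_total = 0.12 + 6.19 + 0.3675 + 0.0832 + 0.03 = 6.791 m²·K/W
Q = A·ΔT/R = 43.3 × 26.3 / 6.791 = 167.7 W

168 W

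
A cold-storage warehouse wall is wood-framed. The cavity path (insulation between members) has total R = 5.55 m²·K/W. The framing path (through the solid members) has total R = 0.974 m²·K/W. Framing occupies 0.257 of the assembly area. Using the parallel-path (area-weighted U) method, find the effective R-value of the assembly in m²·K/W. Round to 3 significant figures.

U_eff = 0.743/5.55 + 0.257/0.974 = 0.1339 + 0.2639 = 0.3977
R_eff = 1/U_eff = 2.514 m²·K/W

2.51 m²·K/W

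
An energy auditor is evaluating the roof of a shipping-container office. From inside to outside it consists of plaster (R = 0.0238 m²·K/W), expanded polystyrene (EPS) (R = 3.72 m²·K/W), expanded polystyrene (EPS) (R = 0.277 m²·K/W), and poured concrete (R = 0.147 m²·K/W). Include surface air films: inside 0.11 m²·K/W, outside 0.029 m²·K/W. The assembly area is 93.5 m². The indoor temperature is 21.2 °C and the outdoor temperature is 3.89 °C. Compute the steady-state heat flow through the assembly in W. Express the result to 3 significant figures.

376 W

R_total = 0.11 + 0.0238 + 3.72 + 0.277 + 0.147 + 0.029 = 4.307 m²·K/W
Q = A·ΔT/R = 93.5 × (21.2 − 3.89) / 4.307 = 375.8 W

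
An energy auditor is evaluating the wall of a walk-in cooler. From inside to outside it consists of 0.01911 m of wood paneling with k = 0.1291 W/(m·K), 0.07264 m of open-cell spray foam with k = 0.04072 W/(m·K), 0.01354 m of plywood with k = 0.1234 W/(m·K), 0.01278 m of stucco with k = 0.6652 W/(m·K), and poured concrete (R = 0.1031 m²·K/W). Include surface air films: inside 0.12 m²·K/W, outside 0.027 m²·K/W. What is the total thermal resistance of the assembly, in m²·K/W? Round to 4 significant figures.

0.01911/0.1291 = 0.14802
0.07264/0.04072 = 1.7839
0.01354/0.1234 = 0.10972
0.01278/0.6652 = 0.019212
R_total = 0.12 + 0.14802 + 1.7839 + 0.10972 + 0.019212 + 0.1031 + 0.027 = 2.311 m²·K/W

2.311 m²·K/W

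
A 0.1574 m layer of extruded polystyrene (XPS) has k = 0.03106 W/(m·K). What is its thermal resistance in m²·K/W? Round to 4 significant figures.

R = L/k = 0.1574/0.03106 = 5.0676 m²·K/W

5.068 m²·K/W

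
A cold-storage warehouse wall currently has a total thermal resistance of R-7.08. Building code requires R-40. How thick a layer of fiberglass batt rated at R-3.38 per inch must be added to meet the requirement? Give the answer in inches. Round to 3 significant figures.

ΔR = 40 − 7.08 = 32.92 ft²·°F·h/BTU
L = ΔR / (R/in) = 32.92/3.38 = 9.74 in

9.74 in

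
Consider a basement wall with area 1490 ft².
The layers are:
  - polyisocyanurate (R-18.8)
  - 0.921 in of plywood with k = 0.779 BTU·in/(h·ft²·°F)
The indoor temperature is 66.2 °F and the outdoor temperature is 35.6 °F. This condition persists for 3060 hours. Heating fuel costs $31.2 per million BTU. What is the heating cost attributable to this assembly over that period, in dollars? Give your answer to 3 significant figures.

218 dollars

0.921/0.779 = 1.182
R_total = 18.8 + 1.182 = 19.98 ft²·°F·h/BTU
Q = 1490 × (66.2 − 35.6) / 19.98 = 2282 BTU/h
E = 2282 × 3060 = 6982000 BTU
Cost = 6982000/10⁶ × 31.2 = $217.8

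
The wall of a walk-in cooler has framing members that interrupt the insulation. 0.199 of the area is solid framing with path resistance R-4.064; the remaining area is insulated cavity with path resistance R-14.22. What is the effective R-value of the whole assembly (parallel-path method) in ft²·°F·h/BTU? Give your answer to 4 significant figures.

U_eff = 0.801/14.22 + 0.199/4.064 = 0.056329 + 0.048967 = 0.1053
R_eff = 1/U_eff = 9.4971 ft²·°F·h/BTU

9.497 ft²·°F·h/BTU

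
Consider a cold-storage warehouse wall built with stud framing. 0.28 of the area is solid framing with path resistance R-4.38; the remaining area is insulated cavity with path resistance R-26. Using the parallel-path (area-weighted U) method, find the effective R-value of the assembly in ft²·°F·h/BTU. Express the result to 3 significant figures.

10.9 ft²·°F·h/BTU

U_eff = 0.72/26 + 0.28/4.38 = 0.02769 + 0.06393 = 0.09162
R_eff = 1/U_eff = 10.91 ft²·°F·h/BTU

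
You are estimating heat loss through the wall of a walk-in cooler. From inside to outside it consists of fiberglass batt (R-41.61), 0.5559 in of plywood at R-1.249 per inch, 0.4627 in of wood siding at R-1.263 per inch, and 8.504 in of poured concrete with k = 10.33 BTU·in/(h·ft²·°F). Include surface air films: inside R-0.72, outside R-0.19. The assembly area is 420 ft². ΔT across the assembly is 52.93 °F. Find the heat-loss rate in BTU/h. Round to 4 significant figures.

498.2 BTU/h

0.5559 × 1.249 = 0.69432
0.4627 × 1.263 = 0.58439
8.504/10.33 = 0.82323
R_total = 0.72 + 41.61 + 0.69432 + 0.58439 + 0.82323 + 0.19 = 44.622 ft²·°F·h/BTU
Q = A·ΔT/R = 420 × 52.93 / 44.622 = 498.2 BTU/h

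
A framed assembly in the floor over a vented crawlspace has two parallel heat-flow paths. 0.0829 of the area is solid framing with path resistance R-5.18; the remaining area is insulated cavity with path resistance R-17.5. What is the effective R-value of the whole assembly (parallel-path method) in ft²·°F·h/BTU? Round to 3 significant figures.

14.6 ft²·°F·h/BTU

U_eff = 0.9171/17.5 + 0.0829/5.18 = 0.05241 + 0.016 = 0.06841
R_eff = 1/U_eff = 14.62 ft²·°F·h/BTU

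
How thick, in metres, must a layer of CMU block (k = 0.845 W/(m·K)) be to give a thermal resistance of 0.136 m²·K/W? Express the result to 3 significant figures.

0.115 m

L = R·k = 0.136 × 0.845 = 0.1149 m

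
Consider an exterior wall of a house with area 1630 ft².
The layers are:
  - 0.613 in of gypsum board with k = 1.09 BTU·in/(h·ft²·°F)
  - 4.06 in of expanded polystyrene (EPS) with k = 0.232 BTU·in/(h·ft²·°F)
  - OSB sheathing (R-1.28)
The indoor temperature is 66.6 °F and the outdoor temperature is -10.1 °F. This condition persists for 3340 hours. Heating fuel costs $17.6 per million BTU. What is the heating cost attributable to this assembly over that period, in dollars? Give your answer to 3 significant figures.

0.613/1.09 = 0.5624
4.06/0.232 = 17.5
R_total = 0.5624 + 17.5 + 1.28 = 19.34 ft²·°F·h/BTU
Q = 1630 × (66.6 − (-10.1)) / 19.34 = 6464 BTU/h
E = 6464 × 3340 = 21590000 BTU
Cost = 21590000/10⁶ × 17.6 = $380

380 dollars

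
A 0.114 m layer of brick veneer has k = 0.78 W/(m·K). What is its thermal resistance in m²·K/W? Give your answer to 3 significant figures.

0.146 m²·K/W

R = L/k = 0.114/0.78 = 0.1462 m²·K/W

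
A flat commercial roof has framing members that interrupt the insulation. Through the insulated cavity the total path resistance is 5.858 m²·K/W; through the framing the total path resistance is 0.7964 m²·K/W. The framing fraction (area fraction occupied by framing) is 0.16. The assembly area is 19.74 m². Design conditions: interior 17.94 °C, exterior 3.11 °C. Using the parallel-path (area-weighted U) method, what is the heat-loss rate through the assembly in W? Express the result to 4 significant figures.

U_eff = 0.84/5.858 + 0.16/0.7964 = 0.14339 + 0.2009 = 0.3443
R_eff = 1/U_eff = 2.9045 m²·K/W
Q = 19.74 × (17.94 − 3.11) / 2.9045 = 100.79 W

100.8 W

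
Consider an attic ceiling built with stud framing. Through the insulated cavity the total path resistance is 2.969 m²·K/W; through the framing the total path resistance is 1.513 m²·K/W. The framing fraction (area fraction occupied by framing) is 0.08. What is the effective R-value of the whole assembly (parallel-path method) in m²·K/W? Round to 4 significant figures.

2.757 m²·K/W

U_eff = 0.92/2.969 + 0.08/1.513 = 0.30987 + 0.052875 = 0.36274
R_eff = 1/U_eff = 2.7568 m²·K/W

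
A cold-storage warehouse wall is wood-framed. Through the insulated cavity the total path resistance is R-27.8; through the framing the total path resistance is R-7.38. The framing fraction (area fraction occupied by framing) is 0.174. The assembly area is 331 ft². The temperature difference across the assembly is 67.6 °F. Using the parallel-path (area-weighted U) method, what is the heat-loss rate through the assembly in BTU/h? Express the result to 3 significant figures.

1190 BTU/h

U_eff = 0.826/27.8 + 0.174/7.38 = 0.02971 + 0.02358 = 0.05329
R_eff = 1/U_eff = 18.77 ft²·°F·h/BTU
Q = 331 × 67.6 / 18.77 = 1192 BTU/h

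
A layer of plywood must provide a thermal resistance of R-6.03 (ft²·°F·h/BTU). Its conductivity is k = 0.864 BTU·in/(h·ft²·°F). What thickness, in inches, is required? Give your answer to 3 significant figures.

5.21 in

L = R × k = 6.03 × 0.864 = 5.21 in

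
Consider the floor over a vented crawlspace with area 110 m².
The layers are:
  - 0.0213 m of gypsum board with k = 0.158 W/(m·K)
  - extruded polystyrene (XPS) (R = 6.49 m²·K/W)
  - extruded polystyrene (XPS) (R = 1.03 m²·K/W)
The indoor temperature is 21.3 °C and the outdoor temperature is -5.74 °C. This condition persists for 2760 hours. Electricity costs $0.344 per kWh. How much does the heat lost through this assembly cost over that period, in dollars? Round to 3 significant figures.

0.0213/0.158 = 0.1348
R_total = 0.1348 + 6.49 + 1.03 = 7.655 m²·K/W
Q = 110 × (21.3 − (-5.74)) / 7.655 = 388.6 W
E = 388.6 W × 2760 h / 1000 = 1072 kWh
Cost = 1072 × 0.344 = $368.9

369 dollars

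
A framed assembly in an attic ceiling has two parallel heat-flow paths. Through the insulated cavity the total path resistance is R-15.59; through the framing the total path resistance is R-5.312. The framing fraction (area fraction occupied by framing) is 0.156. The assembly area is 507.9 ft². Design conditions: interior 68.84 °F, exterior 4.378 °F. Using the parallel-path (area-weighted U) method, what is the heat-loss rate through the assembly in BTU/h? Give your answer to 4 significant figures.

U_eff = 0.844/15.59 + 0.156/5.312 = 0.054137 + 0.029367 = 0.083505
R_eff = 1/U_eff = 11.975 ft²·°F·h/BTU
Q = 507.9 × (68.84 − 4.378) / 11.975 = 2734 BTU/h

2734 BTU/h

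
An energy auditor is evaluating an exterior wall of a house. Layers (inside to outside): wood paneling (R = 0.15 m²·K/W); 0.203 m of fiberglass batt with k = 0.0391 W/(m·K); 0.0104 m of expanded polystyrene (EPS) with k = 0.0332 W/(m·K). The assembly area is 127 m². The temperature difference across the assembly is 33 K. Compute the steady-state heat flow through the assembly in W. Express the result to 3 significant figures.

0.203/0.0391 = 5.192
0.0104/0.0332 = 0.3133
R_total = 0.15 + 5.192 + 0.3133 = 5.655 m²·K/W
Q = A·ΔT/R = 127 × 33 / 5.655 = 741.1 W

741 W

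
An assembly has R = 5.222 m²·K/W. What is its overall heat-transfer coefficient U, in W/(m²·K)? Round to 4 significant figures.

U = 1/R = 1/5.222 = 0.1915

0.1915 W/(m²·K)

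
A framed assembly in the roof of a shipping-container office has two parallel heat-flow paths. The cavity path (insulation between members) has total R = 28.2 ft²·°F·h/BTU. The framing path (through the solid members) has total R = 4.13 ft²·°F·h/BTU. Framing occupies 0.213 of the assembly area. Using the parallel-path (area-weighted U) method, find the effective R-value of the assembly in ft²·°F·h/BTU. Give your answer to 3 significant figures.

12.6 ft²·°F·h/BTU

U_eff = 0.787/28.2 + 0.213/4.13 = 0.02791 + 0.05157 = 0.07948
R_eff = 1/U_eff = 12.58 ft²·°F·h/BTU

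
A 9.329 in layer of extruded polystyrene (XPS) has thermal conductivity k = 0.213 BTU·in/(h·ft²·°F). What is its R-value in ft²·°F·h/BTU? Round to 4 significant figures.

R = L/k = 9.329/0.213 = 43.798 ft²·°F·h/BTU

43.80 ft²·°F·h/BTU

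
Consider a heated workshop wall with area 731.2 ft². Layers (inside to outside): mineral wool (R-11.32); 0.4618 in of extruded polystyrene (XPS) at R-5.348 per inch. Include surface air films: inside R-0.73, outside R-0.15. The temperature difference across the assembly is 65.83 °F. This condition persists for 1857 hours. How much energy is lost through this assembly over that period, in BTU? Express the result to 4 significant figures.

6093000 BTU

0.4618 × 5.348 = 2.4697
R_total = 0.73 + 11.32 + 2.4697 + 0.15 = 14.67 ft²·°F·h/BTU
Q = 731.2 × 65.83 / 14.67 = 3281.2 BTU/h
E = 3281.2 × 1857 = 6093300 BTU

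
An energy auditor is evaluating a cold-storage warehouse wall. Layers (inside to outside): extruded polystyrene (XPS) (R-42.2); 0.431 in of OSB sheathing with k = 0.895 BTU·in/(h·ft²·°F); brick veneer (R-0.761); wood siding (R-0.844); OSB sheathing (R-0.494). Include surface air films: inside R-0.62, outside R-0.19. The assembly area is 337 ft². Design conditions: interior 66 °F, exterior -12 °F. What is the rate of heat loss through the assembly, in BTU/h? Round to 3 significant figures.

577 BTU/h

0.431/0.895 = 0.4816
R_total = 0.62 + 42.2 + 0.4816 + 0.761 + 0.844 + 0.494 + 0.19 = 45.59 ft²·°F·h/BTU
Q = A·ΔT/R = 337 × (66 − (-12)) / 45.59 = 576.6 BTU/h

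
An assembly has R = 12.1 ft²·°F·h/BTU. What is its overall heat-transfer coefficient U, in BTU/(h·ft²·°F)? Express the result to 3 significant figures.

U = 1/R = 1/12.1 = 0.08264

0.0826 BTU/(h·ft²·°F)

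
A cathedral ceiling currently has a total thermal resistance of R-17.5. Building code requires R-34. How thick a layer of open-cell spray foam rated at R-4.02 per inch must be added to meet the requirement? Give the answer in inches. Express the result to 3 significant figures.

ΔR = 34 − 17.5 = 16.5 ft²·°F·h/BTU
L = ΔR / (R/in) = 16.5/4.02 = 4.104 in

4.10 in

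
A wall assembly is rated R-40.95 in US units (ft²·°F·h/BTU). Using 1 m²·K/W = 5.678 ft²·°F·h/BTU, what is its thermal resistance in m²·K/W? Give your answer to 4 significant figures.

R_SI = 40.95/5.678 = 7.212

7.212 m²·K/W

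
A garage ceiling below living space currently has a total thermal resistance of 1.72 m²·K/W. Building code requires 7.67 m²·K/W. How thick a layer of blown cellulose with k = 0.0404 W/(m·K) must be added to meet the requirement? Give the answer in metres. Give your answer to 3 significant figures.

0.240 m

ΔR = 7.67 − 1.72 = 5.95 m²·K/W
L = ΔR × k = 5.95 × 0.0404 = 0.2404 m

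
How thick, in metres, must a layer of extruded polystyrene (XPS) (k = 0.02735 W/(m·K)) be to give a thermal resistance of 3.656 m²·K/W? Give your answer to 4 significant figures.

0.09999 m

L = R·k = 3.656 × 0.02735 = 0.099992 m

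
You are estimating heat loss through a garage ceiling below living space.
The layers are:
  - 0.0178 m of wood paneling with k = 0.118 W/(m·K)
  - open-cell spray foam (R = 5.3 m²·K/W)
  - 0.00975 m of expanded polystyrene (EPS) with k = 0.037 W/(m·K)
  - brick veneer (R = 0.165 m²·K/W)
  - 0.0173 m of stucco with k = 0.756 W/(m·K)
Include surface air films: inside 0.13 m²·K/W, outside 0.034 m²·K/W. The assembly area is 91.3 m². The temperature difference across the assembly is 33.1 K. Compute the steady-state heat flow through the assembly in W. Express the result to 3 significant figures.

498 W

0.0178/0.118 = 0.1508
0.00975/0.037 = 0.2635
0.0173/0.756 = 0.02288
R_total = 0.13 + 0.1508 + 5.3 + 0.2635 + 0.165 + 0.02288 + 0.034 = 6.066 m²·K/W
Q = A·ΔT/R = 91.3 × 33.1 / 6.066 = 498.2 W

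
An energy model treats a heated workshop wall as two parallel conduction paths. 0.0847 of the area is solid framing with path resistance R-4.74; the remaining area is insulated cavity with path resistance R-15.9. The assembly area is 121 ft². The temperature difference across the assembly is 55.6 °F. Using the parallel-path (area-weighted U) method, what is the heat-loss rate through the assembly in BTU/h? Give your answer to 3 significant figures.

507 BTU/h

U_eff = 0.9153/15.9 + 0.0847/4.74 = 0.05757 + 0.01787 = 0.07544
R_eff = 1/U_eff = 13.26 ft²·°F·h/BTU
Q = 121 × 55.6 / 13.26 = 507.5 BTU/h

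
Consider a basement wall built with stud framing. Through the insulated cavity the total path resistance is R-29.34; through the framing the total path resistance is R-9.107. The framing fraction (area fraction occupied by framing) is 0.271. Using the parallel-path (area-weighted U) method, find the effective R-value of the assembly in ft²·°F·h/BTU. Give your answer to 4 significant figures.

U_eff = 0.729/29.34 + 0.271/9.107 = 0.024847 + 0.029757 = 0.054604
R_eff = 1/U_eff = 18.314 ft²·°F·h/BTU

18.31 ft²·°F·h/BTU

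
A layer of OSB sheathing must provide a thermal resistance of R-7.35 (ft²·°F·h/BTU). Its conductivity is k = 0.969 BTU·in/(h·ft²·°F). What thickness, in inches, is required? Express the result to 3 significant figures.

7.12 in

L = R × k = 7.35 × 0.969 = 7.122 in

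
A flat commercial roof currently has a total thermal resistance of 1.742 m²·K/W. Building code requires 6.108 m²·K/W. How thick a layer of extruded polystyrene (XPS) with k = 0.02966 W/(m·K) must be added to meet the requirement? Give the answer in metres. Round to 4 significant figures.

ΔR = 6.108 − 1.742 = 4.366 m²·K/W
L = ΔR × k = 4.366 × 0.02966 = 0.1295 m

0.1295 m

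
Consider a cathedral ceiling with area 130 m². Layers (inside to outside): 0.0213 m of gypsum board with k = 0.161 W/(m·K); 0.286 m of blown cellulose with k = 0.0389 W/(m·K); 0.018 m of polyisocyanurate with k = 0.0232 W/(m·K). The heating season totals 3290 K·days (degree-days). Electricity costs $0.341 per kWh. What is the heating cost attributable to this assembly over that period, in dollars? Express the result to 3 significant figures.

424 dollars

0.0213/0.161 = 0.1323
0.286/0.0389 = 7.352
0.018/0.0232 = 0.7759
R_total = 0.1323 + 7.352 + 0.7759 = 8.26 m²·K/W
E = A × HDD × 24 / R / 1000 = 130 × 3290 × 24 / 8.26 / 1000 = 1243 kWh
Cost = 1243 × 0.341 = $423.7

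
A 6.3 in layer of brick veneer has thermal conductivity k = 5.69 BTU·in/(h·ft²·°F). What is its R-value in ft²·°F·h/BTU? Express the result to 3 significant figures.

1.11 ft²·°F·h/BTU

R = L/k = 6.3/5.69 = 1.107 ft²·°F·h/BTU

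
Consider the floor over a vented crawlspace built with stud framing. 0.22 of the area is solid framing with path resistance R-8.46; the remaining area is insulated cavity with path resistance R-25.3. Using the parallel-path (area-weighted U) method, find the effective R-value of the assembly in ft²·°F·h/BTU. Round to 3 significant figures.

17.6 ft²·°F·h/BTU

U_eff = 0.78/25.3 + 0.22/8.46 = 0.03083 + 0.026 = 0.05683
R_eff = 1/U_eff = 17.59 ft²·°F·h/BTU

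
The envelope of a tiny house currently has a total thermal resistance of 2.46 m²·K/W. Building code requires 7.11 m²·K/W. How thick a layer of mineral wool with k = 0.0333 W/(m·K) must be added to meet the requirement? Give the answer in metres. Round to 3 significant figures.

0.155 m

ΔR = 7.11 − 2.46 = 4.65 m²·K/W
L = ΔR × k = 4.65 × 0.0333 = 0.1548 m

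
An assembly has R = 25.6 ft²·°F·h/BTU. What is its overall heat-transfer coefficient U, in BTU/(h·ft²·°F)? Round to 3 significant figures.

U = 1/R = 1/25.6 = 0.03906

0.0391 BTU/(h·ft²·°F)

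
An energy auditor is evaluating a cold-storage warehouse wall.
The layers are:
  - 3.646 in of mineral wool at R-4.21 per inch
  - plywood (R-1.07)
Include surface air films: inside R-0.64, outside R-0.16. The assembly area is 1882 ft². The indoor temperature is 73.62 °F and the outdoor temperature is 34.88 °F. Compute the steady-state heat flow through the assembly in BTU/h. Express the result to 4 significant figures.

4234 BTU/h

3.646 × 4.21 = 15.35
R_total = 0.64 + 15.35 + 1.07 + 0.16 = 17.22 ft²·°F·h/BTU
Q = A·ΔT/R = 1882 × (73.62 − 34.88) / 17.22 = 4234 BTU/h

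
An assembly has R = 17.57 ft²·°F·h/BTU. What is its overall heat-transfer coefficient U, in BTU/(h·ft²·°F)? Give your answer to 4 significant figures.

0.05692 BTU/(h·ft²·°F)

U = 1/R = 1/17.57 = 0.056915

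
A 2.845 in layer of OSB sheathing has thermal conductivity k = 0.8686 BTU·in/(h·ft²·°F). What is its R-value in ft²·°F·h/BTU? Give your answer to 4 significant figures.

R = L/k = 2.845/0.8686 = 3.2754 ft²·°F·h/BTU

3.275 ft²·°F·h/BTU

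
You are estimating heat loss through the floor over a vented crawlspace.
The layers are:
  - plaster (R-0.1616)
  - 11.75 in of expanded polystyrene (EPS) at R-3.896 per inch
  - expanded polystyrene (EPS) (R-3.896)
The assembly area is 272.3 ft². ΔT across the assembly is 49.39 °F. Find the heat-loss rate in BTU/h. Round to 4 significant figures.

11.75 × 3.896 = 45.778
R_total = 0.1616 + 45.778 + 3.896 = 49.836 ft²·°F·h/BTU
Q = A·ΔT/R = 272.3 × 49.39 / 49.836 = 269.87 BTU/h

269.9 BTU/h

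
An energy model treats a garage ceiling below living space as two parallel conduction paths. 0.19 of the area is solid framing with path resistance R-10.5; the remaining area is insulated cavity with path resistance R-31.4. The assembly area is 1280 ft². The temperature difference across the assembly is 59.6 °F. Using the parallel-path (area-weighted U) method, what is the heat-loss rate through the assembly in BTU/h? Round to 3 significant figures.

U_eff = 0.81/31.4 + 0.19/10.5 = 0.0258 + 0.0181 = 0.04389
R_eff = 1/U_eff = 22.78 ft²·°F·h/BTU
Q = 1280 × 59.6 / 22.78 = 3348 BTU/h

3350 BTU/h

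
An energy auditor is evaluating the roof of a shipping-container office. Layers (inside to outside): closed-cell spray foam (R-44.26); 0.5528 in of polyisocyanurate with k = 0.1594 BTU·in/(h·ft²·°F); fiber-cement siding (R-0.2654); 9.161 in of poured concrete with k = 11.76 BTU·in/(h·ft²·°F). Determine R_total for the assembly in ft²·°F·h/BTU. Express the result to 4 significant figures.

48.77 ft²·°F·h/BTU

0.5528/0.1594 = 3.468
9.161/11.76 = 0.779
R_total = 44.26 + 3.468 + 0.2654 + 0.779 = 48.772 ft²·°F·h/BTU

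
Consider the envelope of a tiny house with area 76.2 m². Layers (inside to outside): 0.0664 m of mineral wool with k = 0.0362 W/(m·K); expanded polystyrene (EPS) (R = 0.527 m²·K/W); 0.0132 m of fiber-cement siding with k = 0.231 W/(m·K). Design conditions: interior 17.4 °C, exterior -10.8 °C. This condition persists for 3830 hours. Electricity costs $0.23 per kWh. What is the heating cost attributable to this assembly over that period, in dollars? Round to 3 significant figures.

783 dollars

0.0664/0.0362 = 1.834
0.0132/0.231 = 0.05714
R_total = 1.834 + 0.527 + 0.05714 = 2.418 m²·K/W
Q = 76.2 × (17.4 − (-10.8)) / 2.418 = 888.5 W
E = 888.5 W × 3830 h / 1000 = 3403 kWh
Cost = 3403 × 0.23 = $782.7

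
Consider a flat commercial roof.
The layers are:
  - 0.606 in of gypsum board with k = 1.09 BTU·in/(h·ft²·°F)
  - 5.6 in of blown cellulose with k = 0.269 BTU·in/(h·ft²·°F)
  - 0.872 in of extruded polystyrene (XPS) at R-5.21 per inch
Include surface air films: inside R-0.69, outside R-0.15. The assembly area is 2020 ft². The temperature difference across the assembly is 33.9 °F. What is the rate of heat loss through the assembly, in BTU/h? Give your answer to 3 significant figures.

0.606/1.09 = 0.556
5.6/0.269 = 20.82
0.872 × 5.21 = 4.543
R_total = 0.69 + 0.556 + 20.82 + 4.543 + 0.15 = 26.76 ft²·°F·h/BTU
Q = A·ΔT/R = 2020 × 33.9 / 26.76 = 2559 BTU/h

2560 BTU/h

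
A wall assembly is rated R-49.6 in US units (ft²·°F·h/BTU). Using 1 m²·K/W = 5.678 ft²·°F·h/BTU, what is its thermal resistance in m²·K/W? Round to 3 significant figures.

R_SI = 49.6/5.678 = 8.735

8.74 m²·K/W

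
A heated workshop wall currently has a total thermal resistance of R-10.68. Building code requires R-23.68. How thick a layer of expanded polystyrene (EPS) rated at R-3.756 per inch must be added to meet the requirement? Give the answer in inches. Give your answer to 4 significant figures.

ΔR = 23.68 − 10.68 = 13 ft²·°F·h/BTU
L = ΔR / (R/in) = 13/3.756 = 3.4611 in

3.461 in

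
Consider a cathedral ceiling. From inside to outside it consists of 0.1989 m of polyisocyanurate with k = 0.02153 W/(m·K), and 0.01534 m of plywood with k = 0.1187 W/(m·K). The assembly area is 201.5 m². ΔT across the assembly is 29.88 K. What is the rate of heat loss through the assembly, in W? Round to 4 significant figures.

0.1989/0.02153 = 9.2383
0.01534/0.1187 = 0.12923
R_total = 9.2383 + 0.12923 = 9.3675 m²·K/W
Q = A·ΔT/R = 201.5 × 29.88 / 9.3675 = 642.73 W

642.7 W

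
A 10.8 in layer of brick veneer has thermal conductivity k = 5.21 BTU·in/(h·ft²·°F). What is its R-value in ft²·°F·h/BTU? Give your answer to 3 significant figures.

2.07 ft²·°F·h/BTU

R = L/k = 10.8/5.21 = 2.073 ft²·°F·h/BTU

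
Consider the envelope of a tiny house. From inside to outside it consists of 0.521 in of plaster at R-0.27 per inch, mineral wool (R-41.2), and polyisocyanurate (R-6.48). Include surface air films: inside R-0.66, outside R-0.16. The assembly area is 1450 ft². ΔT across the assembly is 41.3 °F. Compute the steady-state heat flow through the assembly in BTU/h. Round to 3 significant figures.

1230 BTU/h

0.521 × 0.27 = 0.1407
R_total = 0.66 + 0.1407 + 41.2 + 6.48 + 0.16 = 48.64 ft²·°F·h/BTU
Q = A·ΔT/R = 1450 × 41.3 / 48.64 = 1231 BTU/h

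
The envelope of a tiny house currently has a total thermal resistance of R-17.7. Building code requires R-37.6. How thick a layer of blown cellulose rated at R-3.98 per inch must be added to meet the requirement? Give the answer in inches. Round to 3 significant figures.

ΔR = 37.6 − 17.7 = 19.9 ft²·°F·h/BTU
L = ΔR / (R/in) = 19.9/3.98 = 5 in

5.00 in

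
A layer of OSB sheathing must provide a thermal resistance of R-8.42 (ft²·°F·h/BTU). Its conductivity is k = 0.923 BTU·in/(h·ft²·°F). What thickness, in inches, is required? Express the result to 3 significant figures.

7.77 in

L = R × k = 8.42 × 0.923 = 7.772 in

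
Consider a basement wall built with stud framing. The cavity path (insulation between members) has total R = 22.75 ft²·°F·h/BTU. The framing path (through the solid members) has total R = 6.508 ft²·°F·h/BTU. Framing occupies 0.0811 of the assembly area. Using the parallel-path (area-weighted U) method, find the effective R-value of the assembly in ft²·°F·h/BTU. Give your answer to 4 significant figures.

U_eff = 0.9189/22.75 + 0.0811/6.508 = 0.040391 + 0.012462 = 0.052853
R_eff = 1/U_eff = 18.92 ft²·°F·h/BTU

18.92 ft²·°F·h/BTU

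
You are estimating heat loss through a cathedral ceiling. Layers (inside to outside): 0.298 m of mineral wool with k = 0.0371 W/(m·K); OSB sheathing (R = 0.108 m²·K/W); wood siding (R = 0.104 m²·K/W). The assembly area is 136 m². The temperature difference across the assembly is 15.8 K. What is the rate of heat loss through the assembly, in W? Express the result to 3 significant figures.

0.298/0.0371 = 8.032
R_total = 8.032 + 0.108 + 0.104 = 8.244 m²·K/W
Q = A·ΔT/R = 136 × 15.8 / 8.244 = 260.6 W

261 W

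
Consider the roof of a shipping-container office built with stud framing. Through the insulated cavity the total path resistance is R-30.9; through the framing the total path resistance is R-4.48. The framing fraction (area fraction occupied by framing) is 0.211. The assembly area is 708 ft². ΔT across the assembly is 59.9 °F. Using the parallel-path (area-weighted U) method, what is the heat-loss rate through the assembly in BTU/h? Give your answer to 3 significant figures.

U_eff = 0.789/30.9 + 0.211/4.48 = 0.02553 + 0.0471 = 0.07263
R_eff = 1/U_eff = 13.77 ft²·°F·h/BTU
Q = 708 × 59.9 / 13.77 = 3080 BTU/h

3080 BTU/h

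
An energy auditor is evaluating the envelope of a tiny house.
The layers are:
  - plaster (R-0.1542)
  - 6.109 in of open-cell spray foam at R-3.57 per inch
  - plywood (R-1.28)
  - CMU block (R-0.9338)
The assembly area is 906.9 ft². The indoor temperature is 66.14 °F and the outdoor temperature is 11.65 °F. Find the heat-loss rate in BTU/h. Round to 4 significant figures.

2044 BTU/h

6.109 × 3.57 = 21.809
R_total = 0.1542 + 21.809 + 1.28 + 0.9338 = 24.177 ft²·°F·h/BTU
Q = A·ΔT/R = 906.9 × (66.14 − 11.65) / 24.177 = 2044 BTU/h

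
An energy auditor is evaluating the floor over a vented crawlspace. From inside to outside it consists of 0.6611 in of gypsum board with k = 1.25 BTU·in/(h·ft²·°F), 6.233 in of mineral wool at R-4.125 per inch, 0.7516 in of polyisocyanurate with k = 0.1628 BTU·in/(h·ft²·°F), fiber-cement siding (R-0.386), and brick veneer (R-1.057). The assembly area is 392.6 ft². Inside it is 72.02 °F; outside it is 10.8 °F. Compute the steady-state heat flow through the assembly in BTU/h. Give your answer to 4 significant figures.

0.6611/1.25 = 0.52888
6.233 × 4.125 = 25.711
0.7516/0.1628 = 4.6167
R_total = 0.52888 + 25.711 + 4.6167 + 0.386 + 1.057 = 32.3 ft²·°F·h/BTU
Q = A·ΔT/R = 392.6 × (72.02 − 10.8) / 32.3 = 744.12 BTU/h

744.1 BTU/h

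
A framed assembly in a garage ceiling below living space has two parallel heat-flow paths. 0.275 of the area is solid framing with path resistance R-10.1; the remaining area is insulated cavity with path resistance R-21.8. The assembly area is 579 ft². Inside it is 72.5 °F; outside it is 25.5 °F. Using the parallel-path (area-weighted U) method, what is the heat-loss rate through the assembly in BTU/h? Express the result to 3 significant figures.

1650 BTU/h

U_eff = 0.725/21.8 + 0.275/10.1 = 0.03326 + 0.02723 = 0.06048
R_eff = 1/U_eff = 16.53 ft²·°F·h/BTU
Q = 579 × (72.5 − 25.5) / 16.53 = 1646 BTU/h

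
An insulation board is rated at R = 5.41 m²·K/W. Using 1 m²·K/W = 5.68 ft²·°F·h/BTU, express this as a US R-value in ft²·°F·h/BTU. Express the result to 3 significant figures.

30.7 ft²·°F·h/BTU

R_US = 5.41 × 5.68 = 30.73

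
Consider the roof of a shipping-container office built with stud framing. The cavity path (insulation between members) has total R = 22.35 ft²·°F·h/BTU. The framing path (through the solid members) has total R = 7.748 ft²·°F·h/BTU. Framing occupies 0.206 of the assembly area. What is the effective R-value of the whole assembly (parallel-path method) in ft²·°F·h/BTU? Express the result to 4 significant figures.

U_eff = 0.794/22.35 + 0.206/7.748 = 0.035526 + 0.026588 = 0.062113
R_eff = 1/U_eff = 16.1 ft²·°F·h/BTU

16.10 ft²·°F·h/BTU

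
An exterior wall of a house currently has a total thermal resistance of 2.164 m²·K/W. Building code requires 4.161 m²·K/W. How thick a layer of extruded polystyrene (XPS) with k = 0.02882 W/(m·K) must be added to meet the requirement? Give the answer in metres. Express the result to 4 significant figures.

ΔR = 4.161 − 2.164 = 1.997 m²·K/W
L = ΔR × k = 1.997 × 0.02882 = 0.057554 m

0.05755 m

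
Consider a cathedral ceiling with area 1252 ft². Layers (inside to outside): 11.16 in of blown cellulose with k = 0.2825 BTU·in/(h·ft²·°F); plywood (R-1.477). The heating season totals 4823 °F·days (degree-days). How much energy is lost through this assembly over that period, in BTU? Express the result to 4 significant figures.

11.16/0.2825 = 39.504
R_total = 39.504 + 1.477 = 40.981 ft²·°F·h/BTU
E = A × HDD × 24 / R = 1252 × 4823 × 24 / 40.981 = 3536300 BTU

3536000 BTU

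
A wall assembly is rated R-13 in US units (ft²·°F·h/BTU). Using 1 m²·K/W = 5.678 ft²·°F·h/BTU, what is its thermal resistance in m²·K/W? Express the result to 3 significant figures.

2.29 m²·K/W

R_SI = 13/5.678 = 2.29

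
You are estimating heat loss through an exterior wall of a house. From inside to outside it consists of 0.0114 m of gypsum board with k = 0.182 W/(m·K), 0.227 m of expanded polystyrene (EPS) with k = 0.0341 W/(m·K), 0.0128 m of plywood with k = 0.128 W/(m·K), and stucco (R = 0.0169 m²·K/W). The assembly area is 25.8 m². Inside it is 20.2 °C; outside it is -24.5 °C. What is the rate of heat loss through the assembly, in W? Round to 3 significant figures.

169 W

0.0114/0.182 = 0.06264
0.227/0.0341 = 6.657
0.0128/0.128 = 0.1
R_total = 0.06264 + 6.657 + 0.1 + 0.0169 = 6.836 m²·K/W
Q = A·ΔT/R = 25.8 × (20.2 − (-24.5)) / 6.836 = 168.7 W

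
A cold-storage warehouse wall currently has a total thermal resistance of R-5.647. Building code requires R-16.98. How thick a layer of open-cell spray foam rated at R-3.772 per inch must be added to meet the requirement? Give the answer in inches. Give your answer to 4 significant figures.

3.005 in

ΔR = 16.98 − 5.647 = 11.333 ft²·°F·h/BTU
L = ΔR / (R/in) = 11.333/3.772 = 3.0045 in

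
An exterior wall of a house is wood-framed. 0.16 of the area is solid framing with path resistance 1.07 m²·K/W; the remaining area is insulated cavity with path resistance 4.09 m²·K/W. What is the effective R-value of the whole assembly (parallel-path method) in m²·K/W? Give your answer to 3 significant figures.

2.82 m²·K/W

U_eff = 0.84/4.09 + 0.16/1.07 = 0.2054 + 0.1495 = 0.3549
R_eff = 1/U_eff = 2.818 m²·K/W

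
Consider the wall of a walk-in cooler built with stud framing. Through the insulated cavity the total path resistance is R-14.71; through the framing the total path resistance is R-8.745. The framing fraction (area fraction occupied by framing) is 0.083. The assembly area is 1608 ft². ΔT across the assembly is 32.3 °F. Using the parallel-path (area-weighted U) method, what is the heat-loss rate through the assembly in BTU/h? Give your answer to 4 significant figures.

3731 BTU/h

U_eff = 0.917/14.71 + 0.083/8.745 = 0.062339 + 0.0094911 = 0.07183
R_eff = 1/U_eff = 13.922 ft²·°F·h/BTU
Q = 1608 × 32.3 / 13.922 = 3730.7 BTU/h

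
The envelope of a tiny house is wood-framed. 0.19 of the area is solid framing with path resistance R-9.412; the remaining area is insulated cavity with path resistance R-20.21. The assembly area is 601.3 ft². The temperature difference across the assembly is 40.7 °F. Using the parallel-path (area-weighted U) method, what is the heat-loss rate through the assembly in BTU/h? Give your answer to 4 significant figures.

1475 BTU/h

U_eff = 0.81/20.21 + 0.19/9.412 = 0.040079 + 0.020187 = 0.060266
R_eff = 1/U_eff = 16.593 ft²·°F·h/BTU
Q = 601.3 × 40.7 / 16.593 = 1474.9 BTU/h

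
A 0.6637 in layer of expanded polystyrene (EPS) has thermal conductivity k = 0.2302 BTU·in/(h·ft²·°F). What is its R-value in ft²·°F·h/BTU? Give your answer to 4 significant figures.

R = L/k = 0.6637/0.2302 = 2.8831 ft²·°F·h/BTU

2.883 ft²·°F·h/BTU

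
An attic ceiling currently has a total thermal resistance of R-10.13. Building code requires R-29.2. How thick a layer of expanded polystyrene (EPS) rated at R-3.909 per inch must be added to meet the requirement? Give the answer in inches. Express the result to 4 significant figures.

ΔR = 29.2 − 10.13 = 19.07 ft²·°F·h/BTU
L = ΔR / (R/in) = 19.07/3.909 = 4.8785 in

4.878 in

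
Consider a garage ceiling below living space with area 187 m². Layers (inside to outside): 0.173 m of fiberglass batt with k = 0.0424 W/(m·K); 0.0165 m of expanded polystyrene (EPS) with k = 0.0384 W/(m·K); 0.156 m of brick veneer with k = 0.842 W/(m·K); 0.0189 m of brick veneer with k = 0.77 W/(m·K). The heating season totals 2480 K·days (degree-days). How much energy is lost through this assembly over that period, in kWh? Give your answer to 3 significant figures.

0.173/0.0424 = 4.08
0.0165/0.0384 = 0.4297
0.156/0.842 = 0.1853
0.0189/0.77 = 0.02455
R_total = 4.08 + 0.4297 + 0.1853 + 0.02455 = 4.72 m²·K/W
E = A × HDD × 24 / R / 1000 = 187 × 2480 × 24 / 4.72 / 1000 = 2358 kWh

2360 kWh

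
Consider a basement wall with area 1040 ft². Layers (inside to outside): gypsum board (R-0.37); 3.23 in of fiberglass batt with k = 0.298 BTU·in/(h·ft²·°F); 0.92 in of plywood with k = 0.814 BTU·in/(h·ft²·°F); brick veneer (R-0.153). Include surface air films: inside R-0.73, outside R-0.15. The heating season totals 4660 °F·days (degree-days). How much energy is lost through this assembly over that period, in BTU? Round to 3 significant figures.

3.23/0.298 = 10.84
0.92/0.814 = 1.13
R_total = 0.73 + 0.37 + 10.84 + 1.13 + 0.153 + 0.15 = 13.37 ft²·°F·h/BTU
E = A × HDD × 24 / R = 1040 × 4660 × 24 / 13.37 = 8698000 BTU

8700000 BTU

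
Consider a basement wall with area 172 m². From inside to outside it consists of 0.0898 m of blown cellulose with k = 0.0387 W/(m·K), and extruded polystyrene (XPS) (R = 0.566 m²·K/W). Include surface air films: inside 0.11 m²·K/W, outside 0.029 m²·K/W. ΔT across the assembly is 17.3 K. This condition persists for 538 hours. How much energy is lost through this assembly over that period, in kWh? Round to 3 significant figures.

529 kWh

0.0898/0.0387 = 2.32
R_total = 0.11 + 2.32 + 0.566 + 0.029 = 3.025 m²·K/W
Q = 172 × 17.3 / 3.025 = 983.5 W
E = 983.5 W × 538 h / 1000 = 529.1 kWh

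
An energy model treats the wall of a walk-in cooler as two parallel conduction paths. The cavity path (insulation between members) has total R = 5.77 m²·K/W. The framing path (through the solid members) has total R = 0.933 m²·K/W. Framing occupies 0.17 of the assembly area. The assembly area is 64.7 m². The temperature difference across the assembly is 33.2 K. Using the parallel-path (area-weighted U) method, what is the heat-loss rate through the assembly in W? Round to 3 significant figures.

700 W

U_eff = 0.83/5.77 + 0.17/0.933 = 0.1438 + 0.1822 = 0.3261
R_eff = 1/U_eff = 3.067 m²·K/W
Q = 64.7 × 33.2 / 3.067 = 700.4 W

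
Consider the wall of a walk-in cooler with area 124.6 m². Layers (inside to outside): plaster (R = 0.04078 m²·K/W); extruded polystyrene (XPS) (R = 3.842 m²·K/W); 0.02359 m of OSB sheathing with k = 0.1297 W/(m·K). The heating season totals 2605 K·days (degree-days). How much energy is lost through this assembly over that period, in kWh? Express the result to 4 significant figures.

0.02359/0.1297 = 0.18188
R_total = 0.04078 + 3.842 + 0.18188 = 4.0647 m²·K/W
E = A × HDD × 24 / R / 1000 = 124.6 × 2605 × 24 / 4.0647 / 1000 = 1916.5 kWh

1917 kWh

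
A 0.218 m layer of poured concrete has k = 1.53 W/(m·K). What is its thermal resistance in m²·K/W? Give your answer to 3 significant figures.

R = L/k = 0.218/1.53 = 0.1425 m²·K/W

0.142 m²·K/W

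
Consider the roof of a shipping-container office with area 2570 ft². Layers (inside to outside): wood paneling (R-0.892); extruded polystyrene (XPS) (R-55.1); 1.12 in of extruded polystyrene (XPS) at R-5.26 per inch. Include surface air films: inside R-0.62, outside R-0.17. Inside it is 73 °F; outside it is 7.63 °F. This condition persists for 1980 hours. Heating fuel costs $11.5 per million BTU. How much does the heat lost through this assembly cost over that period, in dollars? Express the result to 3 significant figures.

61.0 dollars

1.12 × 5.26 = 5.891
R_total = 0.62 + 0.892 + 55.1 + 5.891 + 0.17 = 62.67 ft²·°F·h/BTU
Q = 2570 × (73 − 7.63) / 62.67 = 2681 BTU/h
E = 2681 × 1980 = 5308000 BTU
Cost = 5308000/10⁶ × 11.5 = $61.04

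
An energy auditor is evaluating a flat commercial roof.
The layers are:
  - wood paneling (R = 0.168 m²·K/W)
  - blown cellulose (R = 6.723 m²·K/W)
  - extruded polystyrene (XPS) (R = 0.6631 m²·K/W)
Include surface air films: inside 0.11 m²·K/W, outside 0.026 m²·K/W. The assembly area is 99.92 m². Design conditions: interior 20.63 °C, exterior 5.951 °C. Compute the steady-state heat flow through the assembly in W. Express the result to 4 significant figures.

R_total = 0.11 + 0.168 + 6.723 + 0.6631 + 0.026 = 7.6901 m²·K/W
Q = A·ΔT/R = 99.92 × (20.63 − 5.951) / 7.6901 = 190.73 W

190.7 W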